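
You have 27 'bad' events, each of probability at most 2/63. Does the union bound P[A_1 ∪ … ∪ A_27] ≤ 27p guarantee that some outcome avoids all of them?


Union bound: P[∪_{i=1}^{27} A_i] ≤ Σ_i P[A_i] ≤ 27·p = 27·(2/63) = 6/7.
Numerically: 6/7 ≈ 0.8571.
Is 6/7 < 1? YES.
Since P[∪ A_i] ≤ 6/7 < 1, the complement has P[∩ A_i^c] ≥ 1 − 6/7 = 1/7 > 0, so some outcome avoids every A_i.

27·p = 6/7 ≈ 0.8571; existence CERTIFIED by the union bound.


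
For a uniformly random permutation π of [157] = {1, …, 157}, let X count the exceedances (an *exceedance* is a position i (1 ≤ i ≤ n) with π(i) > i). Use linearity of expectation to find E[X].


Write X = Σ_{i=1}^{157} X_i, where X_i = 1_{π(i) > i}.
For each fixed i, π(i) is uniform over {1, …, 157} (marginal of a uniform permutation), so P[π(i) > i] = (n − i)/n. Summing: Σ_{i=1}^{157} (n − i)/n = (0 + 1 + … + 156)/157 = 157(157 − 1)/(2·157) = (157 − 1)/2.
Hence E[X] = Σ_{i=1}^{157} (157 − i)/157 = 78 ≈ 78.000000.

E[X] = 78 = 78.000000.


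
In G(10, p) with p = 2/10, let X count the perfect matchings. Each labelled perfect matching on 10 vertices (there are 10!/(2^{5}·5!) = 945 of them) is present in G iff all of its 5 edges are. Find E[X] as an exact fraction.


K_10 has 10!/(2^{5}·5!) = 945 labelled perfect matchings.
For each such perfect matching H, let X_H = 1 if all 5 edges of H are present in G. Then P[X_H = 1] = p^{5} = (1/5)^{5} = 1/3125.
By linearity: E[X] = Σ_H E[X_H] = 945 · p^{5} = 945 · 1/3125 = 189/625.
Numerically: E[X] ≈ 0.302.

E[X] = 945 · (1/5)^{5} = 189/625 ≈ 0.302.


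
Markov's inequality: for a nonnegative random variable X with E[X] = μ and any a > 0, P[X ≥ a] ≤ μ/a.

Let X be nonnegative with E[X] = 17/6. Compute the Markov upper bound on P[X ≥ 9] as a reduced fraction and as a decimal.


μ = E[X] = 17/6, a = 9.
Markov: P[X ≥ 9] ≤ μ/a = (17/6)/9 = 17/54.
Numerically: ≈ 0.315.
(Since a = 9 > μ = 2.833, the bound 17/54 is < 1 and informative.)

P[X ≥ 9] ≤ 17/54 ≈ 0.315.


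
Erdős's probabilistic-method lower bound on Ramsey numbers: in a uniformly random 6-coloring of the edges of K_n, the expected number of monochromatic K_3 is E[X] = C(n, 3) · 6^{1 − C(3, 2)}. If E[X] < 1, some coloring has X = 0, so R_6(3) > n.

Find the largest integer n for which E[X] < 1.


We need C(n, 3) · 6^{1 − 3} < 1, i.e. C(n, 3) < 6^{3 − 1} = 36.
Check values of n near the boundary:
  n = 3: C(3, 3) = 1; 1 < 36? YES
  n = 4: C(4, 3) = 4; 4 < 36? YES
  n = 5: C(5, 3) = 10; 10 < 36? YES
  n = 6: C(6, 3) = 20; 20 < 36? YES
  n = 7: C(7, 3) = 35; 35 < 36? YES
  n = 8: C(8, 3) = 56; 56 < 36? NO
The largest n with C(n, 3) < 36 is n = 7 (where E[X] = 35/36 ≈ 0.97222). Hence R_6(3) > 7, i.e. R_6(3) ≥ 8.

Largest n = 7; hence R_6(3) > 7.


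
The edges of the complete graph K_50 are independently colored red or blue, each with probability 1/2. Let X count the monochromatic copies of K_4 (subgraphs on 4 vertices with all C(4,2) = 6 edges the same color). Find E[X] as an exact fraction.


Let X = Σ_S X_S over the C(50, 4) = 230300 subsets S of size 4, where X_S = 1 if the K_4 on S is monochromatic.
For a fixed S, the K_4 on S has C(4, 2) = 6 edges. P[all 6 edges red] = (1/2)^6, and likewise for blue, so P[monochromatic] = 2·(1/2)^6 = 2^{1 − 6} = 1/32.
Summing: E[X] = C(50, 4) · 2^{1 − 6} = 230300 · 1/32 = 57575/8.
Numerically: E[X] ≈ 7196.875.

E[X] = C(50,4)·2^(1−C(4,2)) = 57575/8 ≈ 7196.875.


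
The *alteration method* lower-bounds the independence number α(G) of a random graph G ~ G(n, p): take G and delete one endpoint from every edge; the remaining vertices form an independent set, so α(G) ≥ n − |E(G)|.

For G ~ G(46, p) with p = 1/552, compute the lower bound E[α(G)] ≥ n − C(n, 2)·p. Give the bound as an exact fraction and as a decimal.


E[|E(G)|] = C(46, 2)·p = 1035 · (1/552) = 15/8.
E[α(G)] ≥ n − E[|E(G)|] = 46 − 15/8 = 353/8.
Numerically: ≈ 44.1250.
(This is only a lower bound; the true E[α(G)] may be larger.)

E[α(G)] ≥ 353/8 ≈ 44.1250.


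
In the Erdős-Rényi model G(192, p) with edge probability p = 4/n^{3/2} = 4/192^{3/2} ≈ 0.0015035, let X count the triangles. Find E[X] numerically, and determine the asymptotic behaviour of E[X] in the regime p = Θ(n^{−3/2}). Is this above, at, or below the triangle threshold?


Number of potential triangles: C(192, 3) = 1161280.
Each occurs with probability p³ ≈ (0.0015035)³ ≈ 3.3987909e-09.
By linearity: E[X] = C(192, 3)·p³ ≈ 1161280 · 3.3987909e-09 ≈ 0.00395.
Since α = 3/2 > 1, p = c/n^{3/2} = o(1/n) is below the triangle threshold p ~ 1/n. Asymptotically E[X] ~ (c³/6)·n^{3(1−α)} = (4³/6)·n^{-1.5} → 0, so by Markov's inequality G has no triangles w.h.p.

E[X] ≈ 0.00395; in regime p = Θ(1/n^{3/2}) E[X] tends to 0 (below the triangle threshold p ~ 1/n).


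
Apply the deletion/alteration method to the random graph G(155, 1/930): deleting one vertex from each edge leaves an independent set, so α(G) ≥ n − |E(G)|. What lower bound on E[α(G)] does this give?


E[|E(G)|] = C(155, 2)·p = 11935 · (1/930) = 77/6.
E[α(G)] ≥ n − E[|E(G)|] = 155 − 77/6 = 853/6.
Numerically: ≈ 142.16667.
(This is only a lower bound; the true E[α(G)] may be larger.)

E[α(G)] ≥ 853/6 ≈ 142.16667.


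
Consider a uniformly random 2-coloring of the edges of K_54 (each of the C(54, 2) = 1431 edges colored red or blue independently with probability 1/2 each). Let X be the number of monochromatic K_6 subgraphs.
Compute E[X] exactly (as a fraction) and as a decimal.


Let X = Σ_S X_S over the C(54, 6) = 25827165 subsets S of size 6, where X_S = 1 if the K_6 on S is monochromatic.
For a fixed S, the K_6 on S has C(6, 2) = 15 edges. P[all 15 edges red] = (1/2)^15, and likewise for blue, so P[monochromatic] = 2·(1/2)^15 = 2^{1 − 15} = 1/16384.
Summing: E[X] = C(54, 6) · 2^{1 − 15} = 25827165 · 1/16384 = 25827165/16384.
Numerically: E[X] ≈ 1576.36505.

E[X] = C(54,6)·2^(1−C(6,2)) = 25827165/16384 ≈ 1576.36505.


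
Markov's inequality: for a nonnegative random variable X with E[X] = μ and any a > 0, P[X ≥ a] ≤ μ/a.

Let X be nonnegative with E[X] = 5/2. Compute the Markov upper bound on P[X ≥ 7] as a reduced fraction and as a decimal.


μ = E[X] = 5/2, a = 7.
Markov: P[X ≥ 7] ≤ μ/a = (5/2)/7 = 5/14.
Numerically: ≈ 0.3571.
(Since a = 7 > μ = 2.5000, the bound 5/14 is < 1 and informative.)

P[X ≥ 7] ≤ 5/14 ≈ 0.3571.


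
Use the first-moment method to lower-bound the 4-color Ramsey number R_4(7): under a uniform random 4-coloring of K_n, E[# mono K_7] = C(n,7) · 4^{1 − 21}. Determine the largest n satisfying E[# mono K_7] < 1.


We need C(n, 7) · 4^{1 − 21} < 1, i.e. C(n, 7) < 4^{21 − 1} = 1099511627776.
Check values of n near the boundary:
  n = 178: C(178, 7) = 996867063280; 996867063280 < 1099511627776? YES
  n = 179: C(179, 7) = 1037437234460; 1037437234460 < 1099511627776? YES
  n = 180: C(180, 7) = 1079414463600; 1079414463600 < 1099511627776? YES
  n = 181: C(181, 7) = 1122839183400; 1122839183400 < 1099511627776? NO
  n = 182: C(182, 7) = 1167752750736; 1167752750736 < 1099511627776? NO
The largest n with C(n, 7) < 1099511627776 is n = 180 (where E[X] = 67463403975/68719476736 ≈ 0.9817). Hence R_4(7) > 180, i.e. R_4(7) ≥ 181.

Largest n = 180; hence R_4(7) > 180.


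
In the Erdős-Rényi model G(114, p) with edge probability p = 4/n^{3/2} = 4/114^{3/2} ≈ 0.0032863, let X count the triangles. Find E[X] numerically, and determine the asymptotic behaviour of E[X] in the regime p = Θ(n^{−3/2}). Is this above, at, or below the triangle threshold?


Number of potential triangles: C(114, 3) = 240464.
Each occurs with probability p³ ≈ (0.0032863)³ ≈ 3.5490175e-08.
By linearity: E[X] = C(114, 3)·p³ ≈ 240464 · 3.5490175e-08 ≈ 0.00853.
Since α = 3/2 > 1, p = c/n^{3/2} = o(1/n) is below the triangle threshold p ~ 1/n. Asymptotically E[X] ~ (c³/6)·n^{3(1−α)} = (4³/6)·n^{-1.5} → 0, so by Markov's inequality G has no triangles w.h.p.

E[X] ≈ 0.00853; in regime p = Θ(1/n^{3/2}) E[X] tends to 0 (below the triangle threshold p ~ 1/n).


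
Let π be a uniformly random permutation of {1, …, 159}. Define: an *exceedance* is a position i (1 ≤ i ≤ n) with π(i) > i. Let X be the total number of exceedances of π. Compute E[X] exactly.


Write X = Σ_{i=1}^{159} X_i, where X_i = 1_{π(i) > i}.
For each fixed i, π(i) is uniform over {1, …, 159} (marginal of a uniform permutation), so P[π(i) > i] = (n − i)/n. Summing: Σ_{i=1}^{159} (n − i)/n = (0 + 1 + … + 158)/159 = 159(159 − 1)/(2·159) = (159 − 1)/2.
Hence E[X] = Σ_{i=1}^{159} (159 − i)/159 = 79 ≈ 79.00000.

E[X] = 79 = 79.00000.


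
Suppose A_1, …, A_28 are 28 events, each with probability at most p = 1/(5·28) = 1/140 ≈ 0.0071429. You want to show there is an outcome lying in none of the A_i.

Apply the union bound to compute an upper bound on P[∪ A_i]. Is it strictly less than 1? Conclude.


Union bound: P[∪_{i=1}^{28} A_i] ≤ Σ_i P[A_i] ≤ 28·p = 28·(1/140) = 1/5.
Numerically: 1/5 ≈ 0.2000000.
Is 1/5 < 1? YES.
Since P[∪ A_i] ≤ 1/5 < 1, the complement has P[∩ A_i^c] ≥ 1 − 1/5 = 4/5 > 0, so some outcome avoids every A_i.

28·p = 1/5 ≈ 0.2000000; existence CERTIFIED by the union bound.


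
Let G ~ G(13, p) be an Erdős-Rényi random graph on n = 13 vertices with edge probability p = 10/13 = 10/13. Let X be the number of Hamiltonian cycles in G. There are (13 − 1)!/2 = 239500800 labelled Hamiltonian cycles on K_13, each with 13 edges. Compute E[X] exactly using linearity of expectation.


K_13 has (13 − 1)!/2 = 239500800 labelled Hamiltonian cycles.
For each such Hamiltonian cycle H, let X_H = 1 if all 13 edges of H are present in G. Then P[X_H = 1] = p^{13} = (10/13)^{13} = 10000000000000/302875106592253.
By linearity of expectation: E[X] = Σ_H E[X_H] = 239500800 · p^{13} = 239500800 · 10000000000000/302875106592253 = 2395008000000000000000/302875106592253.
Numerically: E[X] ≈ 7.9076e+06.

E[X] = 239500800 · (10/13)^{13} = 2395008000000000000000/302875106592253 ≈ 7.9076e+06.


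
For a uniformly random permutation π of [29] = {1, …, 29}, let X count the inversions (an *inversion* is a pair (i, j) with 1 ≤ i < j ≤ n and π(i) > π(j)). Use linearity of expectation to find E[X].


Write X = Σ X_I over the C(29, 2) = 406 pairs i < j, with X_I the indicator of one inversion.
There are 406 indicators.
For each fixed pair i < j, the values π(i) and π(j) are two distinct elements of {1, …, 29} in uniformly random order; by symmetry P[π(i) > π(j)] = 1/2.
By linearity: E[X] = 406 · (1/2) = C(29, 2) · (1/2) = 406/2 = 203 ≈ 203.000.

E[X] = 203 = 203.000.


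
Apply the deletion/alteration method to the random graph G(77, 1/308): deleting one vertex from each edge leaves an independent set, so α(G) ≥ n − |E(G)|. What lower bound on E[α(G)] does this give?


E[|E(G)|] = C(77, 2)·p = 2926 · (1/308) = 19/2.
E[α(G)] ≥ n − E[|E(G)|] = 77 − 19/2 = 135/2.
Numerically: ≈ 67.500.
(This is only a lower bound; the true E[α(G)] may be larger.)

E[α(G)] ≥ 135/2 ≈ 67.500.


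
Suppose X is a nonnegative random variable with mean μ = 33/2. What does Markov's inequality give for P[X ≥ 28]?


μ = E[X] = 33/2, a = 28.
Markov: P[X ≥ 28] ≤ μ/a = (33/2)/28 = 33/56.
Numerically: ≈ 0.589.
(Since a = 28 > μ = 16.500, the bound 33/56 is < 1 and informative.)

P[X ≥ 28] ≤ 33/56 ≈ 0.589.


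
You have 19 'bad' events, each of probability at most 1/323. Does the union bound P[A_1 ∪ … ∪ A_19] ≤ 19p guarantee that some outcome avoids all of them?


Union bound: P[∪_{i=1}^{19} A_i] ≤ Σ_i P[A_i] ≤ 19·p = 19·(1/323) = 1/17.
Numerically: 1/17 ≈ 0.0588.
Is 1/17 < 1? YES.
Since P[∪ A_i] ≤ 1/17 < 1, the complement has P[∩ A_i^c] ≥ 1 − 1/17 = 16/17 > 0, so some outcome avoids every A_i.

19·p = 1/17 ≈ 0.0588; existence CERTIFIED by the union bound.


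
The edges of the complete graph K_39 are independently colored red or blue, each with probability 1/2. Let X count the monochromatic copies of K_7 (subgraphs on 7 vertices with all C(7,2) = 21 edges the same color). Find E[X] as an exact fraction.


Let X = Σ_S X_S over the C(39, 7) = 15380937 subsets S of size 7, where X_S = 1 if the K_7 on S is monochromatic.
For a fixed S, the K_7 on S has C(7, 2) = 21 edges. P[all 21 edges red] = (1/2)^21, and likewise for blue, so P[monochromatic] = 2·(1/2)^21 = 2^{1 − 21} = 1/1048576.
By linearity of expectation: E[X] = C(39, 7) · 2^{1 − 21} = 15380937 · 1/1048576 = 15380937/1048576.
Numerically: E[X] ≈ 14.668.

E[X] = C(39,7)·2^(1−C(7,2)) = 15380937/1048576 ≈ 14.668.


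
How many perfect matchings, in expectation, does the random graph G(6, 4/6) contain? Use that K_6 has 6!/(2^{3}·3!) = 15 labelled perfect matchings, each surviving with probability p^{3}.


K_6 has 6!/(2^{3}·3!) = 15 labelled perfect matchings.
For each such perfect matching H, let X_H = 1 if all 3 edges of H are present in G. Then P[X_H = 1] = p^{3} = (2/3)^{3} = 8/27.
By linearity: E[X] = Σ_H E[X_H] = 15 · p^{3} = 15 · 8/27 = 40/9.
Numerically: E[X] ≈ 4.44444.

E[X] = 15 · (2/3)^{3} = 40/9 ≈ 4.44444.


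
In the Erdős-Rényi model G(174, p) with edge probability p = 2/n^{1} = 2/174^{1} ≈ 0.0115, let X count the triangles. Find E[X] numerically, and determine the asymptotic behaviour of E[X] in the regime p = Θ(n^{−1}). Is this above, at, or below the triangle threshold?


Number of potential triangles: C(174, 3) = 862924.
Each occurs with probability p³ ≈ (0.0115)³ ≈ 1.51860e-06.
By linearity: E[X] = C(174, 3)·p³ ≈ 862924 · 1.51860e-06 ≈ 1.310.
Here α = 1, so p = 2/n is exactly at the triangle threshold p ~ 1/n. Asymptotically E[X] → c³/6 = 2³/6 = 4/3 ≈ 1.333, a bounded constant. In this regime the triangle count is asymptotically Poisson(c³/6).

E[X] ≈ 1.310; in regime p = Θ(1/n^{1}) E[X] stays bounded (at the triangle threshold p ~ 1/n).


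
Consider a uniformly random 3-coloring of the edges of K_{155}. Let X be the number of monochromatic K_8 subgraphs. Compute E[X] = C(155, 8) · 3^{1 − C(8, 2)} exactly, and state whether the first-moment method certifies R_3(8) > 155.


E[X] = C(155, 8) · 3^{1 − 28} = 6876747915675 · 3^{−27} = 6876747915675/7625597484987.
As a reduced fraction: E[X] = 2292249305225/2541865828329 ≈ 0.9018.
Is E[X] < 1? YES.
Since E[X] < 1, there exists a 3-coloring of K_{155} with no monochromatic K_8; hence R_3(8) > 155.

E[X] = 2292249305225/2541865828329 ≈ 0.9018; E[X] < 1, so R_3(8) > 155.


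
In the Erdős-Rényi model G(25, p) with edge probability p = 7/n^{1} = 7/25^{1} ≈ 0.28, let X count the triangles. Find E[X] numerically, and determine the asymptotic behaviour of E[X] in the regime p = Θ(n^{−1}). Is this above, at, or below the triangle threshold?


Number of potential triangles: C(25, 3) = 2300.
Each occurs with probability p³ ≈ (0.28)³ ≈ 2.1952000e-02.
By linearity: E[X] = C(25, 3)·p³ ≈ 2300 · 2.1952000e-02 ≈ 50.48960.
Here α = 1, so p = 7/n is exactly at the triangle threshold p ~ 1/n. Asymptotically E[X] → c³/6 = 7³/6 = 343/6 ≈ 57.16667, a bounded constant. In this regime the triangle count is asymptotically Poisson(c³/6).

E[X] ≈ 50.48960; in regime p = Θ(1/n^{1}) E[X] stays bounded (at the triangle threshold p ~ 1/n).


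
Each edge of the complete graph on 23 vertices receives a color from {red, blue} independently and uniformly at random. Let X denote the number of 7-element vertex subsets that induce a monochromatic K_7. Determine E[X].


Let X = Σ_S X_S over the C(23, 7) = 245157 subsets S of size 7, where X_S = 1 if the K_7 on S is monochromatic.
For a fixed S, the K_7 on S has C(7, 2) = 21 edges. P[all 21 edges red] = (1/2)^21, and likewise for blue, so P[monochromatic] = 2·(1/2)^21 = 2^{1 − 21} = 1/1048576.
By linearity of expectation: E[X] = C(23, 7) · 2^{1 − 21} = 245157 · 1/1048576 = 245157/1048576.
Numerically: E[X] ≈ 0.23380.

E[X] = C(23,7)·2^(1−C(7,2)) = 245157/1048576 ≈ 0.23380.


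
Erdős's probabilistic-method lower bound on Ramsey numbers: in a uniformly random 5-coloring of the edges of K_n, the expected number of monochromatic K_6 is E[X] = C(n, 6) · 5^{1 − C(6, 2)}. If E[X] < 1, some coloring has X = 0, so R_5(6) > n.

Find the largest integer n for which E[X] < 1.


We need C(n, 6) · 5^{1 − 15} < 1, i.e. C(n, 6) < 5^{15 − 1} = 6103515625.
Check values of n near the boundary:
  n = 126: C(126, 6) = 4925156775; 4925156775 < 6103515625? YES
  n = 127: C(127, 6) = 5169379425; 5169379425 < 6103515625? YES
  n = 128: C(128, 6) = 5423611200; 5423611200 < 6103515625? YES
  n = 129: C(129, 6) = 5688177600; 5688177600 < 6103515625? YES
  n = 130: C(130, 6) = 5963412000; 5963412000 < 6103515625? YES
  n = 131: C(131, 6) = 6249655776; 6249655776 < 6103515625? NO
  n = 132: C(132, 6) = 6547258432; 6547258432 < 6103515625? NO
  n = 133: C(133, 6) = 6856577728; 6856577728 < 6103515625? NO
The largest n with C(n, 6) < 6103515625 is n = 130 (where E[X] = 47707296/48828125 ≈ 0.9770454). Hence R_5(6) > 130, i.e. R_5(6) ≥ 131.

Largest n = 130; hence R_5(6) > 130.


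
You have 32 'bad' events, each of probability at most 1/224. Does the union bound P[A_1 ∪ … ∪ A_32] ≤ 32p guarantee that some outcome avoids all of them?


Union bound: P[∪_{i=1}^{32} A_i] ≤ Σ_i P[A_i] ≤ 32·p = 32·(1/224) = 1/7.
Numerically: 1/7 ≈ 0.1429.
Is 1/7 < 1? YES.
Since P[∪ A_i] ≤ 1/7 < 1, the complement has P[∩ A_i^c] ≥ 1 − 1/7 = 6/7 > 0, so some outcome avoids every A_i.

32·p = 1/7 ≈ 0.1429; existence CERTIFIED by the union bound.


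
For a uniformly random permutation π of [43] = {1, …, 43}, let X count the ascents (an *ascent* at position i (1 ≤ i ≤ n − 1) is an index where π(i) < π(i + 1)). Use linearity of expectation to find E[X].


Write X = Σ X_I over i = 1, …, 42, with X_I the indicator of one ascent.
There are 42 indicators.
For each fixed i, the pair (π(i), π(i+1)) is a uniformly random ordered pair of distinct values from {1, …, 43}; by symmetry P[π(i) < π(i+1)] = 1/2.
By linearity: E[X] = 42 · (1/2) = (43 − 1) · (1/2) = 21 ≈ 21.0000.

E[X] = 21 = 21.0000.


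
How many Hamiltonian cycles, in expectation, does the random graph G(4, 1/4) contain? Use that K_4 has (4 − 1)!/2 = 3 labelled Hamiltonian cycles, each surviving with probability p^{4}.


K_4 has (4 − 1)!/2 = 3 labelled Hamiltonian cycles.
For each such Hamiltonian cycle H, let X_H = 1 if all 4 edges of H are present in G. Then P[X_H = 1] = p^{4} = (1/4)^{4} = 1/256.
By linearity: E[X] = Σ_H E[X_H] = 3 · p^{4} = 3 · 1/256 = 3/256.
Numerically: E[X] ≈ 0.01172.

E[X] = 3 · (1/4)^{4} = 3/256 ≈ 0.01172.


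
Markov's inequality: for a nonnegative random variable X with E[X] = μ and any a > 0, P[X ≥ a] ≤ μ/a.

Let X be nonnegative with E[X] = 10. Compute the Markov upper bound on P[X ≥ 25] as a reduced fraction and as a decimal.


μ = E[X] = 10, a = 25.
Markov: P[X ≥ 25] ≤ μ/a = (10)/25 = 2/5.
Numerically: ≈ 0.400.
(Since a = 25 > μ = 10.000, the bound 2/5 is < 1 and informative.)

P[X ≥ 25] ≤ 2/5 ≈ 0.400.


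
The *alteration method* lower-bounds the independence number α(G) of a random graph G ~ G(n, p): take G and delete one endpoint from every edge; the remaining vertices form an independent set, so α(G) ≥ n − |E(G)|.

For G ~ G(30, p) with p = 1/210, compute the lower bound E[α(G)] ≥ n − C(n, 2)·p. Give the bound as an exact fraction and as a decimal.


E[|E(G)|] = C(30, 2)·p = 435 · (1/210) = 29/14.
E[α(G)] ≥ n − E[|E(G)|] = 30 − 29/14 = 391/14.
Numerically: ≈ 27.9286.
(This is only a lower bound; the true E[α(G)] may be larger.)

E[α(G)] ≥ 391/14 ≈ 27.9286.


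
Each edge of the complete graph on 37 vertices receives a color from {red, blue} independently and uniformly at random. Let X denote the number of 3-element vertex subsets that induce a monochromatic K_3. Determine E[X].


Let X = Σ_S X_S over the C(37, 3) = 7770 subsets S of size 3, where X_S = 1 if the K_3 on S is monochromatic.
For a fixed S, the K_3 on S has C(3, 2) = 3 edges. P[all 3 edges red] = (1/2)^3, and likewise for blue, so P[monochromatic] = 2·(1/2)^3 = 2^{1 − 3} = 1/4.
By linearity of expectation: E[X] = C(37, 3) · 2^{1 − 3} = 7770 · 1/4 = 3885/2.
Numerically: E[X] ≈ 1942.50000.

E[X] = C(37,3)·2^(1−C(3,2)) = 3885/2 ≈ 1942.50000.


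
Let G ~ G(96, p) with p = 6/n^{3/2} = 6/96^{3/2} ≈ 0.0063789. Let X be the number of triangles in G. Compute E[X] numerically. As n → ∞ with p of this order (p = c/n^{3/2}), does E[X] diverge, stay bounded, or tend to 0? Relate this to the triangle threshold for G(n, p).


Number of potential triangles: C(96, 3) = 142880.
Each occurs with probability p³ ≈ (0.0063789)³ ≈ 2.5955727e-07.
By linearity: E[X] = C(96, 3)·p³ ≈ 142880 · 2.5955727e-07 ≈ 0.03709.
Since α = 3/2 > 1, p = c/n^{3/2} = o(1/n) is below the triangle threshold p ~ 1/n. Asymptotically E[X] ~ (c³/6)·n^{3(1−α)} = (6³/6)·n^{-1.5} → 0, so by Markov's inequality G has no triangles w.h.p.

E[X] ≈ 0.03709; in regime p = Θ(1/n^{3/2}) E[X] tends to 0 (below the triangle threshold p ~ 1/n).


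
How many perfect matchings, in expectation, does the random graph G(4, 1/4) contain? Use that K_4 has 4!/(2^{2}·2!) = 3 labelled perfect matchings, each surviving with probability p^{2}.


K_4 has 4!/(2^{2}·2!) = 3 labelled perfect matchings.
For each such perfect matching H, let X_H = 1 if all 2 edges of H are present in G. Then P[X_H = 1] = p^{2} = (1/4)^{2} = 1/16.
By linearity of expectation: E[X] = Σ_H E[X_H] = 3 · p^{2} = 3 · 1/16 = 3/16.
Numerically: E[X] ≈ 0.1875.

E[X] = 3 · (1/4)^{2} = 3/16 ≈ 0.1875.


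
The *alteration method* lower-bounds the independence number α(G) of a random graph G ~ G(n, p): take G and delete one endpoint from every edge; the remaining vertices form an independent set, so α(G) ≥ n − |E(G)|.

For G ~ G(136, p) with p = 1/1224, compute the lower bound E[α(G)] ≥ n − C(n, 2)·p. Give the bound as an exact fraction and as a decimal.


E[|E(G)|] = C(136, 2)·p = 9180 · (1/1224) = 15/2.
E[α(G)] ≥ n − E[|E(G)|] = 136 − 15/2 = 257/2.
Numerically: ≈ 128.50000.
(This is only a lower bound; the true E[α(G)] may be larger.)

E[α(G)] ≥ 257/2 ≈ 128.50000.


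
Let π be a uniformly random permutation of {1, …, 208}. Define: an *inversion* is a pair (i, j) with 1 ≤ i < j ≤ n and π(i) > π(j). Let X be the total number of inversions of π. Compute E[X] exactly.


Write X = Σ X_I over the C(208, 2) = 21528 pairs i < j, with X_I the indicator of one inversion.
There are 21528 indicators.
For each fixed pair i < j, the values π(i) and π(j) are two distinct elements of {1, …, 208} in uniformly random order; by symmetry P[π(i) > π(j)] = 1/2.
By linearity: E[X] = 21528 · (1/2) = C(208, 2) · (1/2) = 21528/2 = 10764 ≈ 10764.000.

E[X] = 10764 = 10764.000.


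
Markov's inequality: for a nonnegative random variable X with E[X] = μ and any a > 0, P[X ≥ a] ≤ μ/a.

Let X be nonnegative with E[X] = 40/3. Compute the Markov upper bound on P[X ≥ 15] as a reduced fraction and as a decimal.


μ = E[X] = 40/3, a = 15.
Markov: P[X ≥ 15] ≤ μ/a = (40/3)/15 = 8/9.
Numerically: ≈ 0.889.
(Since a = 15 > μ = 13.333, the bound 8/9 is < 1 and informative.)

P[X ≥ 15] ≤ 8/9 ≈ 0.889.


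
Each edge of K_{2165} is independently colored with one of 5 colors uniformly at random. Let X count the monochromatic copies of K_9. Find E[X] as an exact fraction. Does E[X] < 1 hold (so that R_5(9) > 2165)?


E[X] = C(2165, 9) · 5^{1 − 36} = 2832220612024886803272630 · 5^{−35} = 2832220612024886803272630/2910383045673370361328125.
As a reduced fraction: E[X] = 566444122404977360654526/582076609134674072265625 ≈ 0.973144.
Is E[X] < 1? YES.
Since E[X] < 1, there exists a 5-coloring of K_{2165} with no monochromatic K_9; hence R_5(9) > 2165.

E[X] = 566444122404977360654526/582076609134674072265625 ≈ 0.973144; E[X] < 1, so R_5(9) > 2165.


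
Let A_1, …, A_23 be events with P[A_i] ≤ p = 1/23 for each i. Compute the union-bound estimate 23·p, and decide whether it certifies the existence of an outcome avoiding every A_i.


Union bound: P[∪_{i=1}^{23} A_i] ≤ Σ_i P[A_i] ≤ 23·p = 23·(1/23) = 1.
Numerically: 1 ≈ 1.00000.
Is 1 < 1? NO.
Since the bound 1 is ≥ 1, the union bound is uninformative here; it does NOT by itself certify existence.

23·p = 1 ≈ 1.00000; existence NOT certified by the union bound.


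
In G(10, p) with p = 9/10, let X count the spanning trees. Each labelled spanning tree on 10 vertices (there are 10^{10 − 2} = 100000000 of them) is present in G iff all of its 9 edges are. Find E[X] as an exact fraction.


K_10 has 10^{10 − 2} = 100000000 labelled spanning trees.
For each such spanning tree H, let X_H = 1 if all 9 edges of H are present in G. Then P[X_H = 1] = p^{9} = (9/10)^{9} = 387420489/1000000000.
By linearity of expectation: E[X] = Σ_H E[X_H] = 100000000 · p^{9} = 100000000 · 387420489/1000000000 = 387420489/10.
Numerically: E[X] ≈ 3.874e+07.

E[X] = 100000000 · (9/10)^{9} = 387420489/10 ≈ 3.874e+07.


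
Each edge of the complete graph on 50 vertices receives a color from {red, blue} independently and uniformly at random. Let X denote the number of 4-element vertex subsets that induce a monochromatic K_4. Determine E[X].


Let X = Σ_S X_S over the C(50, 4) = 230300 subsets S of size 4, where X_S = 1 if the K_4 on S is monochromatic.
For a fixed S, the K_4 on S has C(4, 2) = 6 edges. P[all 6 edges red] = (1/2)^6, and likewise for blue, so P[monochromatic] = 2·(1/2)^6 = 2^{1 − 6} = 1/32.
By linearity of expectation: E[X] = C(50, 4) · 2^{1 − 6} = 230300 · 1/32 = 57575/8.
Numerically: E[X] ≈ 7196.87500.

E[X] = C(50,4)·2^(1−C(4,2)) = 57575/8 ≈ 7196.87500.


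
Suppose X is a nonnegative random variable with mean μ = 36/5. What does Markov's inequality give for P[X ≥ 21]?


μ = E[X] = 36/5, a = 21.
Markov: P[X ≥ 21] ≤ μ/a = (36/5)/21 = 12/35.
Numerically: ≈ 0.3429.
(Since a = 21 > μ = 7.2000, the bound 12/35 is < 1 and informative.)

P[X ≥ 21] ≤ 12/35 ≈ 0.3429.


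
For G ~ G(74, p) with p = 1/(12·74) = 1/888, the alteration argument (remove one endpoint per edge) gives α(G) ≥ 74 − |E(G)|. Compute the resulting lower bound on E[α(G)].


E[|E(G)|] = C(74, 2)·p = 2701 · (1/888) = 73/24.
E[α(G)] ≥ n − E[|E(G)|] = 74 − 73/24 = 1703/24.
Numerically: ≈ 70.95833.
(This is only a lower bound; the true E[α(G)] may be larger.)

E[α(G)] ≥ 1703/24 ≈ 70.95833.


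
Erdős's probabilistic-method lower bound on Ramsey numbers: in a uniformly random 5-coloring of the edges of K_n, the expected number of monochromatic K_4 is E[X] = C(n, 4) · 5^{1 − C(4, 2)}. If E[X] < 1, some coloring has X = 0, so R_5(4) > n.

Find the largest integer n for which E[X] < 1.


We need C(n, 4) · 5^{1 − 6} < 1, i.e. C(n, 4) < 5^{6 − 1} = 3125.
Check values of n near the boundary:
  n = 17: C(17, 4) = 2380; 2380 < 3125? YES
  n = 18: C(18, 4) = 3060; 3060 < 3125? YES
  n = 19: C(19, 4) = 3876; 3876 < 3125? NO
The largest n with C(n, 4) < 3125 is n = 18 (where E[X] = 612/625 ≈ 0.9792000). Hence R_5(4) > 18, i.e. R_5(4) ≥ 19.

Largest n = 18; hence R_5(4) > 18.


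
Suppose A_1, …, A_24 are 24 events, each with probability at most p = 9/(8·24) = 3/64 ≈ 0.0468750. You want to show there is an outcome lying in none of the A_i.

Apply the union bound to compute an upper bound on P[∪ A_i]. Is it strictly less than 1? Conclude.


Union bound: P[∪_{i=1}^{24} A_i] ≤ Σ_i P[A_i] ≤ 24·p = 24·(3/64) = 9/8.
Numerically: 9/8 ≈ 1.1250000.
Is 9/8 < 1? NO.
Since the bound 9/8 is ≥ 1, the union bound is uninformative here; it does NOT by itself certify existence.

24·p = 9/8 ≈ 1.1250000; existence NOT certified by the union bound.


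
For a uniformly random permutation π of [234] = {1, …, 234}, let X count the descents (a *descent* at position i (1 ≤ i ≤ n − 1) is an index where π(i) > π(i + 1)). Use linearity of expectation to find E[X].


Write X = Σ X_I over i = 1, …, 233, with X_I the indicator of one descent.
There are 233 indicators.
For each fixed i, the pair (π(i), π(i+1)) is a uniformly random ordered pair of distinct values from {1, …, 234}; by symmetry P[π(i) > π(i+1)] = 1/2.
By linearity: E[X] = 233 · (1/2) = (234 − 1) · (1/2) = 233/2 ≈ 116.500.

E[X] = 233/2 = 116.500.


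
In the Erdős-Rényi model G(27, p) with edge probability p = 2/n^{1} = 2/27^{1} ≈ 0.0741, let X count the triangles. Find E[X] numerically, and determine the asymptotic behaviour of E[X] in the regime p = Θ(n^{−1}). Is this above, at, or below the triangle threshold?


Number of potential triangles: C(27, 3) = 2925.
Each occurs with probability p³ ≈ (0.0741)³ ≈ 4.06442e-04.
By linearity: E[X] = C(27, 3)·p³ ≈ 2925 · 4.06442e-04 ≈ 1.189.
Here α = 1, so p = 2/n is exactly at the triangle threshold p ~ 1/n. Asymptotically E[X] → c³/6 = 2³/6 = 4/3 ≈ 1.333, a bounded constant. In this regime the triangle count is asymptotically Poisson(c³/6).

E[X] ≈ 1.189; in regime p = Θ(1/n^{1}) E[X] stays bounded (at the triangle threshold p ~ 1/n).


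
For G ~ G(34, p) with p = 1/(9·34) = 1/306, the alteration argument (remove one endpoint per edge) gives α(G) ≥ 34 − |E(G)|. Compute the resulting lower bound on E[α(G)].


E[|E(G)|] = C(34, 2)·p = 561 · (1/306) = 11/6.
E[α(G)] ≥ n − E[|E(G)|] = 34 − 11/6 = 193/6.
Numerically: ≈ 32.1667.
(This is only a lower bound; the true E[α(G)] may be larger.)

E[α(G)] ≥ 193/6 ≈ 32.1667.


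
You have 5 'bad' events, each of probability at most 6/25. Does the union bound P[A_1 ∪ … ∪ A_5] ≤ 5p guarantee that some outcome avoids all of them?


Union bound: P[∪_{i=1}^{5} A_i] ≤ Σ_i P[A_i] ≤ 5·p = 5·(6/25) = 6/5.
Numerically: 6/5 ≈ 1.2000000.
Is 6/5 < 1? NO.
Since the bound 6/5 is ≥ 1, the union bound is uninformative here; it does NOT by itself certify existence.

5·p = 6/5 ≈ 1.2000000; existence NOT certified by the union bound.


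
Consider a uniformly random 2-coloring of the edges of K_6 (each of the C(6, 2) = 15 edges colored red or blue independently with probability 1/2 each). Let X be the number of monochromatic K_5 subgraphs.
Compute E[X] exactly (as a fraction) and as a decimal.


Let X = Σ_S X_S over the C(6, 5) = 6 subsets S of size 5, where X_S = 1 if the K_5 on S is monochromatic.
For a fixed S, the K_5 on S has C(5, 2) = 10 edges. P[all 10 edges red] = (1/2)^10, and likewise for blue, so P[monochromatic] = 2·(1/2)^10 = 2^{1 − 10} = 1/512.
By linearity: E[X] = C(6, 5) · 2^{1 − 10} = 6 · 1/512 = 3/256.
Numerically: E[X] ≈ 0.01172.

E[X] = C(6,5)·2^(1−C(5,2)) = 3/256 ≈ 0.01172.


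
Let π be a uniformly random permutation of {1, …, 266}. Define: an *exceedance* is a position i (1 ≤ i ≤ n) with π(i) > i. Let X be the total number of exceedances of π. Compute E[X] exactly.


Write X = Σ_{i=1}^{266} X_i, where X_i = 1_{π(i) > i}.
For each fixed i, π(i) is uniform over {1, …, 266} (marginal of a uniform permutation), so P[π(i) > i] = (n − i)/n. Summing: Σ_{i=1}^{266} (n − i)/n = (0 + 1 + … + 265)/266 = 266(266 − 1)/(2·266) = (266 − 1)/2.
Hence E[X] = Σ_{i=1}^{266} (266 − i)/266 = 265/2 ≈ 132.500.

E[X] = 265/2 = 132.500.


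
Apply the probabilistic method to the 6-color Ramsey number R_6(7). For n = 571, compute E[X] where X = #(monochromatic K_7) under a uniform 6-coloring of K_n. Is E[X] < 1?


E[X] = C(571, 7) · 6^{1 − 21} = 3784329711421830 · 6^{−20} = 3784329711421830/3656158440062976.
As a reduced fraction: E[X] = 70080179841145/67706637778944 ≈ 1.035056.
Is E[X] < 1? NO.
Since E[X] ≥ 1, the first-moment bound is inconclusive at n = 571; it does NOT by itself certify R_6(7) > 571.

E[X] = 70080179841145/67706637778944 ≈ 1.035056; E[X] ≥ 1; first-moment method inconclusive here.


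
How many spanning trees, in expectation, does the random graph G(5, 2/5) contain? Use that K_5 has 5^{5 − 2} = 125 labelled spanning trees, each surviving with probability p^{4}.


K_5 has 5^{5 − 2} = 125 labelled spanning trees.
For each such spanning tree H, let X_H = 1 if all 4 edges of H are present in G. Then P[X_H = 1] = p^{4} = (2/5)^{4} = 16/625.
By linearity: E[X] = Σ_H E[X_H] = 125 · p^{4} = 125 · 16/625 = 16/5.
Numerically: E[X] ≈ 3.2.

E[X] = 125 · (2/5)^{4} = 16/5 ≈ 3.2.


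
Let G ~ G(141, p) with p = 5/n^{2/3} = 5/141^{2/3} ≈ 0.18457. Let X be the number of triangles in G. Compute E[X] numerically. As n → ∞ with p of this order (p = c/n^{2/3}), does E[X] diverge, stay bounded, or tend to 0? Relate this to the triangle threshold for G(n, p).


Number of potential triangles: C(141, 3) = 457310.
Each occurs with probability p³ ≈ (0.18457)³ ≈ 6.2874101e-03.
By linearity: E[X] = C(141, 3)·p³ ≈ 457310 · 6.2874101e-03 ≈ 2875.29551.
Since α = 2/3 < 1, p = c/n^{2/3} ≫ 1/n is above the triangle threshold p ~ 1/n. Asymptotically E[X] ~ (c³/6)·n^{3(1−α)} = (5³/6)·n^{1} → ∞; triangles are abundant w.h.p.

E[X] ≈ 2875.29551; in regime p = Θ(1/n^{2/3}) E[X] diverges (above the triangle threshold p ~ 1/n).


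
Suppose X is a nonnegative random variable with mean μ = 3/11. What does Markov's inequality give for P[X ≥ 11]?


μ = E[X] = 3/11, a = 11.
Markov: P[X ≥ 11] ≤ μ/a = (3/11)/11 = 3/121.
Numerically: ≈ 0.0248.
(Since a = 11 > μ = 0.2727, the bound 3/121 is < 1 and informative.)

P[X ≥ 11] ≤ 3/121 ≈ 0.0248.


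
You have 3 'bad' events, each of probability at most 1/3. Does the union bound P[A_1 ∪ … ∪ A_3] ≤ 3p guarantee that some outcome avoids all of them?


Union bound: P[∪_{i=1}^{3} A_i] ≤ Σ_i P[A_i] ≤ 3·p = 3·(1/3) = 1.
Numerically: 1 ≈ 1.0000000.
Is 1 < 1? NO.
Since the bound 1 is ≥ 1, the union bound is uninformative here; it does NOT by itself certify existence.

3·p = 1 ≈ 1.0000000; existence NOT certified by the union bound.


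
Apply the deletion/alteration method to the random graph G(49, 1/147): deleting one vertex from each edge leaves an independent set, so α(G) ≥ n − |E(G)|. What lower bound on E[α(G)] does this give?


E[|E(G)|] = C(49, 2)·p = 1176 · (1/147) = 8.
E[α(G)] ≥ n − E[|E(G)|] = 49 − 8 = 41.
Numerically: ≈ 41.0000.
(This is only a lower bound; the true E[α(G)] may be larger.)

E[α(G)] ≥ 41 ≈ 41.0000.


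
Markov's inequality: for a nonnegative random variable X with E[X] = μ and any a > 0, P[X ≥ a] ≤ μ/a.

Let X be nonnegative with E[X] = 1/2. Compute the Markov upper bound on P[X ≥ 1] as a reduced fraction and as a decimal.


μ = E[X] = 1/2, a = 1.
Markov: P[X ≥ 1] ≤ μ/a = (1/2)/1 = 1/2.
Numerically: ≈ 0.500000.
(Since a = 1 > μ = 0.500000, the bound 1/2 is < 1 and informative.)

P[X ≥ 1] ≤ 1/2 ≈ 0.500000.


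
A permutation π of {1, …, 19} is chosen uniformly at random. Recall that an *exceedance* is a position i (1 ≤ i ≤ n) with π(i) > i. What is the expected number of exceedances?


Write X = Σ_{i=1}^{19} X_i, where X_i = 1_{π(i) > i}.
For each fixed i, π(i) is uniform over {1, …, 19} (marginal of a uniform permutation), so P[π(i) > i] = (n − i)/n. Summing: Σ_{i=1}^{19} (n − i)/n = (0 + 1 + … + 18)/19 = 19(19 − 1)/(2·19) = (19 − 1)/2.
Hence E[X] = Σ_{i=1}^{19} (19 − i)/19 = 9 ≈ 9.000000.

E[X] = 9 = 9.000000.


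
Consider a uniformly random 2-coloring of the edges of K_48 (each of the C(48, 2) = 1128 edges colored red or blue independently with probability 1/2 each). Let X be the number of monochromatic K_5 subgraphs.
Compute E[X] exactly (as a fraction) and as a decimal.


Let X = Σ_S X_S over the C(48, 5) = 1712304 subsets S of size 5, where X_S = 1 if the K_5 on S is monochromatic.
For a fixed S, the K_5 on S has C(5, 2) = 10 edges. P[all 10 edges red] = (1/2)^10, and likewise for blue, so P[monochromatic] = 2·(1/2)^10 = 2^{1 − 10} = 1/512.
Summing: E[X] = C(48, 5) · 2^{1 − 10} = 1712304 · 1/512 = 107019/32.
Numerically: E[X] ≈ 3344.3438.

E[X] = C(48,5)·2^(1−C(5,2)) = 107019/32 ≈ 3344.3438.


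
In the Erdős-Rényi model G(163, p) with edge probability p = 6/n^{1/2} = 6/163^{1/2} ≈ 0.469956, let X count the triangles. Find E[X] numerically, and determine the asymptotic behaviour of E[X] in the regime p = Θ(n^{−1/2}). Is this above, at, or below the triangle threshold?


Number of potential triangles: C(163, 3) = 708561.
Each occurs with probability p³ ≈ (0.469956)³ ≈ 1.03794023e-01.
By linearity: E[X] = C(163, 3)·p³ ≈ 708561 · 1.03794023e-01 ≈ 73544.396604.
Since α = 1/2 < 1, p = c/n^{1/2} ≫ 1/n is above the triangle threshold p ~ 1/n. Asymptotically E[X] ~ (c³/6)·n^{3(1−α)} = (6³/6)·n^{1.5} → ∞; triangles are abundant w.h.p.

E[X] ≈ 73544.396604; in regime p = Θ(1/n^{1/2}) E[X] diverges (above the triangle threshold p ~ 1/n).


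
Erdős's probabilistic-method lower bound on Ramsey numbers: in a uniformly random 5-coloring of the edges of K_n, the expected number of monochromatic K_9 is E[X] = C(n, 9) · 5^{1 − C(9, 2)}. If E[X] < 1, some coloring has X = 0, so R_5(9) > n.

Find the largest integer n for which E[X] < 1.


We need C(n, 9) · 5^{1 − 36} < 1, i.e. C(n, 9) < 5^{36 − 1} = 2910383045673370361328125.
Check values of n near the boundary:
  n = 2168: C(2168, 9) = 2867804175977929537095120; 2867804175977929537095120 < 2910383045673370361328125? YES
  n = 2169: C(2169, 9) = 2879753360044504243499683; 2879753360044504243499683 < 2910383045673370361328125? YES
  n = 2170: C(2170, 9) = 2891746779868845075610510; 2891746779868845075610510 < 2910383045673370361328125? YES
  n = 2171: C(2171, 9) = 2903784578674959601827205; 2903784578674959601827205 < 2910383045673370361328125? YES
  n = 2172: C(2172, 9) = 2915866900084148060642020; 2915866900084148060642020 < 2910383045673370361328125? NO
  n = 2173: C(2173, 9) = 2927993888115921319674265; 2927993888115921319674265 < 2910383045673370361328125? NO
  n = 2174: C(2174, 9) = 2940165687188920530702934; 2940165687188920530702934 < 2910383045673370361328125? NO
The largest n with C(n, 9) < 2910383045673370361328125 is n = 2171 (where E[X] = 580756915734991920365441/582076609134674072265625 ≈ 0.99773). Hence R_5(9) > 2171, i.e. R_5(9) ≥ 2172.

Largest n = 2171; hence R_5(9) > 2171.


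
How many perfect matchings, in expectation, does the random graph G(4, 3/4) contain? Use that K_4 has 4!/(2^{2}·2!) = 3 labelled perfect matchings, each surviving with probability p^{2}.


K_4 has 4!/(2^{2}·2!) = 3 labelled perfect matchings.
For each such perfect matching H, let X_H = 1 if all 2 edges of H are present in G. Then P[X_H = 1] = p^{2} = (3/4)^{2} = 9/16.
By linearity: E[X] = Σ_H E[X_H] = 3 · p^{2} = 3 · 9/16 = 27/16.
Numerically: E[X] ≈ 1.688.

E[X] = 3 · (3/4)^{2} = 27/16 ≈ 1.688.


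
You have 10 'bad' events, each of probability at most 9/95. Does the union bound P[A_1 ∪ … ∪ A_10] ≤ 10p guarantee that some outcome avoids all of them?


Union bound: P[∪_{i=1}^{10} A_i] ≤ Σ_i P[A_i] ≤ 10·p = 10·(9/95) = 18/19.
Numerically: 18/19 ≈ 0.94737.
Is 18/19 < 1? YES.
Since P[∪ A_i] ≤ 18/19 < 1, the complement has P[∩ A_i^c] ≥ 1 − 18/19 = 1/19 > 0, so some outcome avoids every A_i.

10·p = 18/19 ≈ 0.94737; existence CERTIFIED by the union bound.


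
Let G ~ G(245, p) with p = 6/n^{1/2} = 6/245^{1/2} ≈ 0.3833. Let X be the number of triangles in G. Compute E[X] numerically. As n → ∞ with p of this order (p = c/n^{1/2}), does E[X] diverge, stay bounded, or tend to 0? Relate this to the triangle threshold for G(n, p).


Number of potential triangles: C(245, 3) = 2421090.
Each occurs with probability p³ ≈ (0.3833)³ ≈ 5.632544e-02.
By linearity: E[X] = C(245, 3)·p³ ≈ 2421090 · 5.632544e-02 ≈ 136368.9695.
Since α = 1/2 < 1, p = c/n^{1/2} ≫ 1/n is above the triangle threshold p ~ 1/n. Asymptotically E[X] ~ (c³/6)·n^{3(1−α)} = (6³/6)·n^{1.5} → ∞; triangles are abundant w.h.p.

E[X] ≈ 136368.9695; in regime p = Θ(1/n^{1/2}) E[X] diverges (above the triangle threshold p ~ 1/n).
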